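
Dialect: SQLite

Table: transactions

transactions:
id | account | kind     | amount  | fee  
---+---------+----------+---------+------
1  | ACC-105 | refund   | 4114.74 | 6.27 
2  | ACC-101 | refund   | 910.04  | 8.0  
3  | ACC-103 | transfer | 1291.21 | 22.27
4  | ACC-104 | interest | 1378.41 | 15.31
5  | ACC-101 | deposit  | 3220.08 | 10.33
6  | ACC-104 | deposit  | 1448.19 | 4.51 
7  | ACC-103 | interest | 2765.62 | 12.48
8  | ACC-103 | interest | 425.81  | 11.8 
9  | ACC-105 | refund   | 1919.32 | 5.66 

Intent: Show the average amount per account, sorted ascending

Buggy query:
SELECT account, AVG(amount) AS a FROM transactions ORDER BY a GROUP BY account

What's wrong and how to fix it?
Bug: ORDER BY appears before GROUP BY; SQL clause order requires GROUP BY first

Fix: Reorder: SELECT … FROM … GROUP BY … ORDER BY …

Corrected query:
SELECT account, AVG(amount) AS a FROM transactions GROUP BY account ORDER BY a

Result:
account | a          
--------+------------
ACC-104 | 1413.3     
ACC-103 | 1494.213333
ACC-101 | 2065.06    
ACC-105 | 3017.03    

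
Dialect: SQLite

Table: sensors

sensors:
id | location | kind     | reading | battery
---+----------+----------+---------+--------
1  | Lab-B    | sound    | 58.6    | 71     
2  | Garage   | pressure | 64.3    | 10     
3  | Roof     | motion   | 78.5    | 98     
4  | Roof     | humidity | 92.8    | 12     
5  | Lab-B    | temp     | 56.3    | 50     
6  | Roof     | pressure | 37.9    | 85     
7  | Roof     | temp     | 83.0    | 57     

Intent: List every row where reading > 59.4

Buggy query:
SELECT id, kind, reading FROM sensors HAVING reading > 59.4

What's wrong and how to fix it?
Bug: HAVING filters the output of aggregation, but this query has no GROUP BY and no aggregate functions, so SQLite rejects it (HAVING clause on a non-aggregate query); the condition here is per row

Fix: Replace HAVING with WHERE since the condition applies to individual rows

Corrected query:
SELECT id, kind, reading FROM sensors WHERE reading > 59.4

Result:
id | kind     | reading
---+----------+--------
2  | pressure | 64.3   
3  | motion   | 78.5   
4  | humidity | 92.8   
7  | temp     | 83     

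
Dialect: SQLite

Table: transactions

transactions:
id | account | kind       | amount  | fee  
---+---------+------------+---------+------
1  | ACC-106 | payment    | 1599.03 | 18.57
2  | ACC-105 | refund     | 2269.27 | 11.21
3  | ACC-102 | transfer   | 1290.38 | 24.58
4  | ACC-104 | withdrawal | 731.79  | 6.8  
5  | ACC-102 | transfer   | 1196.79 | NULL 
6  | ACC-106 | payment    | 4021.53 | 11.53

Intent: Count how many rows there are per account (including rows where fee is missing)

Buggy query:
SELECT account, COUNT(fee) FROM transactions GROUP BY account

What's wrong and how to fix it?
Bug: COUNT(fee) skips NULLs, so groups with missing fee are undercounted

Fix: Use COUNT(*) to count all rows regardless of NULL

Corrected query:
SELECT account, COUNT(*) FROM transactions GROUP BY account

Result:
account | COUNT(*)
--------+---------
ACC-102 | 2       
ACC-104 | 1       
ACC-105 | 1       
ACC-106 | 2       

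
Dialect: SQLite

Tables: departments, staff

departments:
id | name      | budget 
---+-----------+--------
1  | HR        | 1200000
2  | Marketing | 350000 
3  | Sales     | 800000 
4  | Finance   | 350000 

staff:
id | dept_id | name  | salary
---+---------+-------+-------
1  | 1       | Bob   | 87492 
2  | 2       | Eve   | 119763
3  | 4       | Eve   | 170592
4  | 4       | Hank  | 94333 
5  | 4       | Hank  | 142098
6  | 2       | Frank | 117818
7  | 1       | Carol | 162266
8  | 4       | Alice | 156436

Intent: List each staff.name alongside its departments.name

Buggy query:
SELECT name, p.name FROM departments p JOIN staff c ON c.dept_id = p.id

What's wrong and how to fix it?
Bug: Both tables have a 'name' column; the unqualified reference is ambiguous

Fix: Prefix ambiguous columns with the table alias

Corrected query:
SELECT c.name, p.name FROM departments p JOIN staff c ON c.dept_id = p.id

Result:
name  | name     
------+----------
Bob   | HR       
Eve   | Marketing
Eve   | Finance  
Hank  | Finance  
Hank  | Finance  
Frank | Marketing
Carol | HR       
Alice | Finance  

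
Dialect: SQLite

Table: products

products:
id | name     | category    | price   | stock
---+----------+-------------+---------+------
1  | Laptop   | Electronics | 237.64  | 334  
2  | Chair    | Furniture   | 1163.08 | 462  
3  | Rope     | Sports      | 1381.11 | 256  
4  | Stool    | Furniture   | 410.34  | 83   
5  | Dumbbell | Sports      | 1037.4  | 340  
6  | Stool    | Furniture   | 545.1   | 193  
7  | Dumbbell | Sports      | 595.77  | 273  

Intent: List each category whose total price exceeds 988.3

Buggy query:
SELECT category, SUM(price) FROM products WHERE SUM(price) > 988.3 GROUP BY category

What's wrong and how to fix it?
Bug: WHERE runs before GROUP BY, so aggregates aren't available there

Fix: Use HAVING (which filters groups after aggregation) instead of WHERE

Corrected query:
SELECT category, SUM(price) FROM products GROUP BY category HAVING SUM(price) > 988.3

Result:
category  | SUM(price)
----------+-----------
Furniture | 2118.52   
Sports    | 3014.28   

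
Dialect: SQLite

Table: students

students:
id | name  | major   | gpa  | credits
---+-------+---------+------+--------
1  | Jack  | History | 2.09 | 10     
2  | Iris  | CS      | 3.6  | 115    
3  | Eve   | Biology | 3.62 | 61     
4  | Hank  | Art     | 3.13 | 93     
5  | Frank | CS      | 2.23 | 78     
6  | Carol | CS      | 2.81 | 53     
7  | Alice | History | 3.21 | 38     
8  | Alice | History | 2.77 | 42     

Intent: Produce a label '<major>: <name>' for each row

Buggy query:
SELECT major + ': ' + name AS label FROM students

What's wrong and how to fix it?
Bug: SQLite uses || for string concatenation; + coerces text to numbers (yielding 0)

Fix: Use the || operator for string concatenation

Corrected query:
SELECT major || ': ' || name AS label FROM students

Result:
label         
--------------
History: Jack 
CS: Iris      
Biology: Eve  
Art: Hank     
CS: Frank     
CS: Carol     
History: Alice
History: Alice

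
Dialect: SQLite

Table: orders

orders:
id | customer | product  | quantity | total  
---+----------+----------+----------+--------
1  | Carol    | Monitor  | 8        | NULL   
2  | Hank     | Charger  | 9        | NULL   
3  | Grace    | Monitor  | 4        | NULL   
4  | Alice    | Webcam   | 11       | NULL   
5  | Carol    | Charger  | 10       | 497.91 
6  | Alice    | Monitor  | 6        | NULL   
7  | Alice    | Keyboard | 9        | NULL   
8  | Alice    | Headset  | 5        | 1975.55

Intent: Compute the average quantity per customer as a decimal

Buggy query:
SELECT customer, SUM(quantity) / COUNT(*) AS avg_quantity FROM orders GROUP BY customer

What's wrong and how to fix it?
Bug: SUM(quantity) and COUNT(*) are both integers; the division truncates the fractional part

Fix: Cast one side to REAL so the division keeps the fractional part

Corrected query:
SELECT customer, SUM(quantity) * 1.0 / COUNT(*) AS avg_quantity FROM orders GROUP BY customer

Result:
customer | avg_quantity
---------+-------------
Alice    | 7.75        
Carol    | 9           
Grace    | 4           
Hank     | 9           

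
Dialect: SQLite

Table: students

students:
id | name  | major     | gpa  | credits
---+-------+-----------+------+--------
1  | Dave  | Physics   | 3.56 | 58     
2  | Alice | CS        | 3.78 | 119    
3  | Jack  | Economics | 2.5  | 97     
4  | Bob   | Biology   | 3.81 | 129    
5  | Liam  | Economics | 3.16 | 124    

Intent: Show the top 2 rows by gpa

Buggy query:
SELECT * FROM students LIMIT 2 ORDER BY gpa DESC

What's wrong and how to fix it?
Bug: ORDER BY cannot follow LIMIT; LIMIT is the final clause

Fix: Sort with ORDER BY, then apply LIMIT

Corrected query:
SELECT * FROM students ORDER BY gpa DESC LIMIT 2

Result:
id | name  | major   | gpa  | credits
---+-------+---------+------+--------
4  | Bob   | Biology | 3.81 | 129    
2  | Alice | CS      | 3.78 | 119    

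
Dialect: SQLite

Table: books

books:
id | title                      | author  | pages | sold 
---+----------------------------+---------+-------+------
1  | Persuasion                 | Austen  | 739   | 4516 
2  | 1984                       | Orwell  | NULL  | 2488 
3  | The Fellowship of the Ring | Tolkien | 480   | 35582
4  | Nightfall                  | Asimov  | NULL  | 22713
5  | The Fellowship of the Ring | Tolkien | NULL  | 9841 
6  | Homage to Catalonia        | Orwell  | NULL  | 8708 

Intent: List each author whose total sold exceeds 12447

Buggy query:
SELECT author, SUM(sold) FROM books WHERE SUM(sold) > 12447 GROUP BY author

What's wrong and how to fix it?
Bug: Aggregate functions cannot appear in a WHERE clause

Fix: Use HAVING (which filters groups after aggregation) instead of WHERE

Corrected query:
SELECT author, SUM(sold) FROM books GROUP BY author HAVING SUM(sold) > 12447

Result:
author  | SUM(sold)
--------+----------
Asimov  | 22713    
Tolkien | 45423    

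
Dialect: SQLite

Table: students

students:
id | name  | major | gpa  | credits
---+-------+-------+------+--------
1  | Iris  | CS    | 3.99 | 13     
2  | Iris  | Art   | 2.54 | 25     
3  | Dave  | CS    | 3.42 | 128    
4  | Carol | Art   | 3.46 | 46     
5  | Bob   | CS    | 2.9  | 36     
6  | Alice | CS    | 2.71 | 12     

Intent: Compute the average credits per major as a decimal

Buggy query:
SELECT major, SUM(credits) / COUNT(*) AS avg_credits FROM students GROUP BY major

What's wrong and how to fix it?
Bug: Both operands are integers, so '/' performs integer division and truncates

Fix: Cast one side to REAL so the division keeps the fractional part

Corrected query:
SELECT major, SUM(credits) * 1.0 / COUNT(*) AS avg_credits FROM students GROUP BY major

Result:
major | avg_credits
------+------------
Art   | 35.5       
CS    | 47.25      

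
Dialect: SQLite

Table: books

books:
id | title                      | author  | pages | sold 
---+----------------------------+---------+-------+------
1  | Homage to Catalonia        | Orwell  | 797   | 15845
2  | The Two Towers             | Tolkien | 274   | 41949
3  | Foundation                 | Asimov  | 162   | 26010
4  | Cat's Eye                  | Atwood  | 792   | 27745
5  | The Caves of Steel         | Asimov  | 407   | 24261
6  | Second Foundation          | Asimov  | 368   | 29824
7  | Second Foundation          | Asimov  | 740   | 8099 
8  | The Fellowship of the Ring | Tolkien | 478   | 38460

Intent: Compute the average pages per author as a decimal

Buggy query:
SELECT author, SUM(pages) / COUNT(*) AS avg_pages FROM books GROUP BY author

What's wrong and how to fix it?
Bug: SUM(pages) and COUNT(*) are both integers; the division truncates the fractional part

Fix: Cast one side to REAL so the division keeps the fractional part

Corrected query:
SELECT author, SUM(pages) * 1.0 / COUNT(*) AS avg_pages FROM books GROUP BY author

Result:
author  | avg_pages
--------+----------
Asimov  | 419.25   
Atwood  | 792      
Orwell  | 797      
Tolkien | 376      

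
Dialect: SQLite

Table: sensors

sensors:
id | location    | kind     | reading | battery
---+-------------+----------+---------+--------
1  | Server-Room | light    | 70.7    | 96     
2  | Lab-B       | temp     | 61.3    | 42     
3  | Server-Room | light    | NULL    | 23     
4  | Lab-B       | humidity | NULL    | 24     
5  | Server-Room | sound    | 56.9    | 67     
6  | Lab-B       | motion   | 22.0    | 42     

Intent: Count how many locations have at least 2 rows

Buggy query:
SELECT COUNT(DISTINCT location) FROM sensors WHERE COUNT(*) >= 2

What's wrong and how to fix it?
Bug: COUNT(*) cannot appear in WHERE; the per-group count doesn't exist yet

Fix: Group first with HAVING COUNT(*) >= 2, then COUNT the resulting groups

Corrected query:
SELECT COUNT(*) FROM (SELECT location FROM sensors GROUP BY location HAVING COUNT(*) >= 2)

Result:
COUNT(*)
--------
2       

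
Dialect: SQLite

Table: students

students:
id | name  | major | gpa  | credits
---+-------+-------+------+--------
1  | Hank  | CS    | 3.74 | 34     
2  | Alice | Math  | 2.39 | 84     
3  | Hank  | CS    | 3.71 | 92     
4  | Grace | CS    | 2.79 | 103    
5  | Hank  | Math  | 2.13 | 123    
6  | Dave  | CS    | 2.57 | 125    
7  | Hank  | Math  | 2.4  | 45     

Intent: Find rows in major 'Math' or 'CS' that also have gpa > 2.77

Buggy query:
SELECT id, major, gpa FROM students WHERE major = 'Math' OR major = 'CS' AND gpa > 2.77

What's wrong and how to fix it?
Bug: AND binds tighter than OR, so this parses as major = 'Math' OR (major = 'CS' AND gpa > 2.77)

Fix: Group the OR with parentheses (or use IN), then AND the threshold

Corrected query:
SELECT id, major, gpa FROM students WHERE (major = 'Math' OR major = 'CS') AND gpa > 2.77

Result:
id | major | gpa 
---+-------+-----
1  | CS    | 3.74
3  | CS    | 3.71
4  | CS    | 2.79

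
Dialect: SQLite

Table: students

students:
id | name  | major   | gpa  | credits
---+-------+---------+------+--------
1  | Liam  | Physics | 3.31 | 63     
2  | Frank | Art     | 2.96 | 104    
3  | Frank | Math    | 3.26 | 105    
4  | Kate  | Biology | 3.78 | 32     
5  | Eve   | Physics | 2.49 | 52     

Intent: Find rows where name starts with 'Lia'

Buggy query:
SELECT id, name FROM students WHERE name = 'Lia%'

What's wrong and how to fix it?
Bug: '=' compares the literal string including the % character; pattern matching needs LIKE

Fix: Replace '=' with LIKE so 'Lia%' is treated as a pattern

Corrected query:
SELECT id, name FROM students WHERE name LIKE 'Lia%'

Result:
id | name
---+-----
1  | Liam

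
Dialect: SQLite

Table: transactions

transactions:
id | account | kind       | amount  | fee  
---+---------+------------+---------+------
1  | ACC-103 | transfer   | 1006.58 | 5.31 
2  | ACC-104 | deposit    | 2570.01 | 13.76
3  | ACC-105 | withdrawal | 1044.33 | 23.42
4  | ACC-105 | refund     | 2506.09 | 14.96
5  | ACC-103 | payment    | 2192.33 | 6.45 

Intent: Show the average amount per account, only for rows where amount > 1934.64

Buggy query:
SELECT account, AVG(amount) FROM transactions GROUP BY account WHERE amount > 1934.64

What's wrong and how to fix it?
Bug: WHERE cannot follow GROUP BY

Fix: Move the WHERE clause before GROUP BY

Corrected query:
SELECT account, AVG(amount) FROM transactions WHERE amount > 1934.64 GROUP BY account

Result:
account | AVG(amount)
--------+------------
ACC-103 | 2192.33    
ACC-104 | 2570.01    
ACC-105 | 2506.09    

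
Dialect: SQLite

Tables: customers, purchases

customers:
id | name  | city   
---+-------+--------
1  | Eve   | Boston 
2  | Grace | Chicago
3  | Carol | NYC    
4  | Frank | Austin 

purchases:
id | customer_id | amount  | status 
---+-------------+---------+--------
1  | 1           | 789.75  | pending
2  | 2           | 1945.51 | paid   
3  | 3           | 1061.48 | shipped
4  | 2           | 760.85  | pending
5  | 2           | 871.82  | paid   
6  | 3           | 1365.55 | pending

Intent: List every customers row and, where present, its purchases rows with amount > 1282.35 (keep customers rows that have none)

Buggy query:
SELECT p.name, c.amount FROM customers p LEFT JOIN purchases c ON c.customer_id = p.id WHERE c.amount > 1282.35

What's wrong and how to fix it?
Bug: Filtering c.amount in WHERE discards the NULL rows produced by LEFT JOIN, turning it into an inner join

Fix: Put 'c.amount > 1282.35' in the JOIN's ON clause instead of WHERE

Corrected query:
SELECT p.name, c.amount FROM customers p LEFT JOIN purchases c ON c.customer_id = p.id AND c.amount > 1282.35

Result:
name  | amount 
------+--------
Eve   | NULL   
Grace | 1945.51
Carol | 1365.55
Frank | NULL   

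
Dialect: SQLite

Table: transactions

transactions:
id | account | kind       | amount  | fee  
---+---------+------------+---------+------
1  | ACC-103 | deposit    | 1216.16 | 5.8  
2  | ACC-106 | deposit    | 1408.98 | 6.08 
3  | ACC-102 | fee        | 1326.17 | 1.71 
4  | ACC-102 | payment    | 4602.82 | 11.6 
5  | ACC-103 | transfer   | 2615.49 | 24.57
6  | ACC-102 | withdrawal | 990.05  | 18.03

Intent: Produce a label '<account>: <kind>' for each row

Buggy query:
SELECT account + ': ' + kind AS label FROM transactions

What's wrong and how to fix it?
Bug: '+' is numeric addition; on text columns SQLite converts them to 0 instead of concatenating

Fix: Use the || operator for string concatenation

Corrected query:
SELECT account || ': ' || kind AS label FROM transactions

Result:
label              
-------------------
ACC-103: deposit   
ACC-106: deposit   
ACC-102: fee       
ACC-102: payment   
ACC-103: transfer  
ACC-102: withdrawal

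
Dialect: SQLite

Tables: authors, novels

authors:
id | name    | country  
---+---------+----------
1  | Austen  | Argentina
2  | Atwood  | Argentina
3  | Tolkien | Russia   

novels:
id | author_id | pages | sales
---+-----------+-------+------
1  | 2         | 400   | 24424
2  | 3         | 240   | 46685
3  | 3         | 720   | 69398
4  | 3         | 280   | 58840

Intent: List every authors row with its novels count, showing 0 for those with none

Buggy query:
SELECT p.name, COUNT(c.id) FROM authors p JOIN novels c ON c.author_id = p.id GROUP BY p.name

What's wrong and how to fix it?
Bug: INNER JOIN drops authors rows that have no matching novels rows

Fix: Switch to LEFT JOIN to retain unmatched parent rows

Corrected query:
SELECT p.name, COUNT(c.id) FROM authors p LEFT JOIN novels c ON c.author_id = p.id GROUP BY p.name

Result:
name    | COUNT(c.id)
--------+------------
Atwood  | 1          
Austen  | 0          
Tolkien | 3          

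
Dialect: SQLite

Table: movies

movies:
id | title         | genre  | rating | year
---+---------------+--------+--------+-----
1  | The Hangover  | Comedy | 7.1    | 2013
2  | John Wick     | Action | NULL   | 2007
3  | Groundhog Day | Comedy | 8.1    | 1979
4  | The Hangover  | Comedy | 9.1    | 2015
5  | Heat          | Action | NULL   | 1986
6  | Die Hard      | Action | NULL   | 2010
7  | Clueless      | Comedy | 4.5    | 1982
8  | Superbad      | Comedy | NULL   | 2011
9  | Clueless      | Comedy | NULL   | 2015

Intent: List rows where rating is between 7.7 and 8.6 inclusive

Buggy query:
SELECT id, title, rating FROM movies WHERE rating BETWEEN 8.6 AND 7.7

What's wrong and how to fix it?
Bug: The bounds are reversed; BETWEEN a AND b requires a <= b to match anything

Fix: Swap the bounds so the smaller value comes first

Corrected query:
SELECT id, title, rating FROM movies WHERE rating BETWEEN 7.7 AND 8.6

Result:
id | title         | rating
---+---------------+-------
3  | Groundhog Day | 8.1   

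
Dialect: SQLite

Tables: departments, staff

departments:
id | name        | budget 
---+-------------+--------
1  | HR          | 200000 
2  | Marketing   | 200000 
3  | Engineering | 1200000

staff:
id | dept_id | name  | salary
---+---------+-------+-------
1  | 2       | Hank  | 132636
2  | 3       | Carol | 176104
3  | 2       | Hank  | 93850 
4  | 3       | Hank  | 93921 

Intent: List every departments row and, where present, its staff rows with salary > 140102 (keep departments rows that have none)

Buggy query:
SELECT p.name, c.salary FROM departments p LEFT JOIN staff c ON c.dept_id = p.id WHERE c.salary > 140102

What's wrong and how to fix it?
Bug: A WHERE condition on the right-hand table after LEFT JOIN drops unmatched parents

Fix: Move the right-table condition into the ON clause so unmatched parents are kept

Corrected query:
SELECT p.name, c.salary FROM departments p LEFT JOIN staff c ON c.dept_id = p.id AND c.salary > 140102

Result:
name        | salary
------------+-------
HR          | NULL  
Marketing   | NULL  
Engineering | 176104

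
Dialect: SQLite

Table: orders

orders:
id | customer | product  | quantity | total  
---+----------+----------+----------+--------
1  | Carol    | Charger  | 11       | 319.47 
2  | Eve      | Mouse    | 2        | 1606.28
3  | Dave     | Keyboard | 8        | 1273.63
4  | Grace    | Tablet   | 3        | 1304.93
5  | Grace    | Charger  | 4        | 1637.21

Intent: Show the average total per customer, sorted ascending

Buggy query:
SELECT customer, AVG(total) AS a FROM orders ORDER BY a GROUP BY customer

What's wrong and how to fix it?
Bug: GROUP BY must precede ORDER BY

Fix: Move ORDER BY to the end, after GROUP BY

Corrected query:
SELECT customer, AVG(total) AS a FROM orders GROUP BY customer ORDER BY a

Result:
customer | a      
---------+--------
Carol    | 319.47 
Dave     | 1273.63
Grace    | 1471.07
Eve      | 1606.28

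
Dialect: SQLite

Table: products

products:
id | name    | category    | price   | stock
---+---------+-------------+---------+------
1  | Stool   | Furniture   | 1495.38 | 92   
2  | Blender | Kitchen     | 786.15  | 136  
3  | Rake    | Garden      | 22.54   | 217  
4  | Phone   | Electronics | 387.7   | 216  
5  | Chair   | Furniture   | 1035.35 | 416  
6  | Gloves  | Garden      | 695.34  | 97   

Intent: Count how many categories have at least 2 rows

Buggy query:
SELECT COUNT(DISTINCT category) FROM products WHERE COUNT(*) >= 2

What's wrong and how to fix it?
Bug: COUNT(*) cannot appear in WHERE; the per-group count doesn't exist yet

Fix: Use a subquery that GROUPs and filters with HAVING, then count its rows

Corrected query:
SELECT COUNT(*) FROM (SELECT category FROM products GROUP BY category HAVING COUNT(*) >= 2)

Result:
COUNT(*)
--------
2       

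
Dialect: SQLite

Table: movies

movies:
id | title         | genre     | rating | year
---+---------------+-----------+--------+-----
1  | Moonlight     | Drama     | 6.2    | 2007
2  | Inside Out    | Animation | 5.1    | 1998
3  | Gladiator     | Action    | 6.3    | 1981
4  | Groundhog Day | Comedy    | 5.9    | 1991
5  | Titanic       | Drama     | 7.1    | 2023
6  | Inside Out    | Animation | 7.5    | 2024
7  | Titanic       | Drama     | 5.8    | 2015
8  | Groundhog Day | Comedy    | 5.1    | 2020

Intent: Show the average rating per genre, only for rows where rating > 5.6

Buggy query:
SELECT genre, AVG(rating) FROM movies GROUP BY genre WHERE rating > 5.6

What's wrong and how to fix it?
Bug: WHERE cannot follow GROUP BY

Fix: Place WHERE between FROM and GROUP BY

Corrected query:
SELECT genre, AVG(rating) FROM movies WHERE rating > 5.6 GROUP BY genre

Result:
genre     | AVG(rating)
----------+------------
Action    | 6.3        
Animation | 7.5        
Comedy    | 5.9        
Drama     | 6.366667   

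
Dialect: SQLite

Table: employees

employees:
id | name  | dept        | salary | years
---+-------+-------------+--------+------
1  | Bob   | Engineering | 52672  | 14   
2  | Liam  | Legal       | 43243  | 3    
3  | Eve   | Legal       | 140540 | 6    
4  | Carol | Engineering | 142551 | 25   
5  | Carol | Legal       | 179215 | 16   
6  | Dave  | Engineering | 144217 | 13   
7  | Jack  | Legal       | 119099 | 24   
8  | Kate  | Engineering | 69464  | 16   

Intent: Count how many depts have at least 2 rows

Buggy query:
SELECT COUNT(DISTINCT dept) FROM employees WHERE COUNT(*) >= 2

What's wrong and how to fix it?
Bug: COUNT(*) cannot appear in WHERE; the per-group count doesn't exist yet

Fix: Group first with HAVING COUNT(*) >= 2, then COUNT the resulting groups

Corrected query:
SELECT COUNT(*) FROM (SELECT dept FROM employees GROUP BY dept HAVING COUNT(*) >= 2)

Result:
COUNT(*)
--------
2       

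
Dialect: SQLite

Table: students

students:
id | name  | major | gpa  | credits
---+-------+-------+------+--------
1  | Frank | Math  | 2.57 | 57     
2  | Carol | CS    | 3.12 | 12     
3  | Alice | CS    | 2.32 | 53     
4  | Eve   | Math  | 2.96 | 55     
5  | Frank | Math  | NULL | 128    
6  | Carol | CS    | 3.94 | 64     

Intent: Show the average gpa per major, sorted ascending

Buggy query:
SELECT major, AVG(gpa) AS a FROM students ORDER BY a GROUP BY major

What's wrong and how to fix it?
Bug: ORDER BY appears before GROUP BY; SQL clause order requires GROUP BY first

Fix: Reorder: SELECT … FROM … GROUP BY … ORDER BY …

Corrected query:
SELECT major, AVG(gpa) AS a FROM students GROUP BY major ORDER BY a

Result:
major | a       
------+---------
Math  | 2.765   
CS    | 3.126667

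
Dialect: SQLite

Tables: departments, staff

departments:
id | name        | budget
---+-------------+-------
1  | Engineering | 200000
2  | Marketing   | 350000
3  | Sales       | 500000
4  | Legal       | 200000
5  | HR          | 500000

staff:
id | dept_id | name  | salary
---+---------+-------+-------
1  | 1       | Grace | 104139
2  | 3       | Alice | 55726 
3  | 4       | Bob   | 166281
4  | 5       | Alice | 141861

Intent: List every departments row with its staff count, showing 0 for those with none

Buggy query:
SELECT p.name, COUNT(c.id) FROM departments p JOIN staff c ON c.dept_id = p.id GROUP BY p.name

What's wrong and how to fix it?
Bug: INNER JOIN drops departments rows that have no matching staff rows

Fix: Use LEFT JOIN so parents without children still appear (COUNT(c.id) gives 0)

Corrected query:
SELECT p.name, COUNT(c.id) FROM departments p LEFT JOIN staff c ON c.dept_id = p.id GROUP BY p.name

Result:
name        | COUNT(c.id)
------------+------------
Engineering | 1          
HR          | 1          
Legal       | 1          
Marketing   | 0          
Sales       | 1          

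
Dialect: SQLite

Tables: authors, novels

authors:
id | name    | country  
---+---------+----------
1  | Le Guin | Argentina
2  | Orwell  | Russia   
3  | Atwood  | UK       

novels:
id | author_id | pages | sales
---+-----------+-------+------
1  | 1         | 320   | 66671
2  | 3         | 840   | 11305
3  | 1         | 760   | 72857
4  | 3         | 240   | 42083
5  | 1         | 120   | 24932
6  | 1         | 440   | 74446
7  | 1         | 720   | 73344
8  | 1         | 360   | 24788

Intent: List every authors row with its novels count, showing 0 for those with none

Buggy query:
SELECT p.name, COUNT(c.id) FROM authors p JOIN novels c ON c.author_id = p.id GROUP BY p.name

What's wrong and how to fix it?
Bug: An inner join excludes parents with zero children

Fix: Use LEFT JOIN so parents without children still appear (COUNT(c.id) gives 0)

Corrected query:
SELECT p.name, COUNT(c.id) FROM authors p LEFT JOIN novels c ON c.author_id = p.id GROUP BY p.name

Result:
name    | COUNT(c.id)
--------+------------
Atwood  | 2          
Le Guin | 6          
Orwell  | 0          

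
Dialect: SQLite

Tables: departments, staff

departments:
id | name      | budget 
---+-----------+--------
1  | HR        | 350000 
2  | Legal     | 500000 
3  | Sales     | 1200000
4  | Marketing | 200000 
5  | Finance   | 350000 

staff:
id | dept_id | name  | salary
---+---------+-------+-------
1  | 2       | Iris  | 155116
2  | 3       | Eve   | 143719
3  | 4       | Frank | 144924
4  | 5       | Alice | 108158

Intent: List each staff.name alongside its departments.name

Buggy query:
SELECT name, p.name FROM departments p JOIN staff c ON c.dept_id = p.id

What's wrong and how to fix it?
Bug: 'name' exists in both joined tables, so the database can't tell which one is meant

Fix: Qualify the column with its table alias (c.name)

Corrected query:
SELECT c.name, p.name FROM departments p JOIN staff c ON c.dept_id = p.id

Result:
name  | name     
------+----------
Iris  | Legal    
Eve   | Sales    
Frank | Marketing
Alice | Finance  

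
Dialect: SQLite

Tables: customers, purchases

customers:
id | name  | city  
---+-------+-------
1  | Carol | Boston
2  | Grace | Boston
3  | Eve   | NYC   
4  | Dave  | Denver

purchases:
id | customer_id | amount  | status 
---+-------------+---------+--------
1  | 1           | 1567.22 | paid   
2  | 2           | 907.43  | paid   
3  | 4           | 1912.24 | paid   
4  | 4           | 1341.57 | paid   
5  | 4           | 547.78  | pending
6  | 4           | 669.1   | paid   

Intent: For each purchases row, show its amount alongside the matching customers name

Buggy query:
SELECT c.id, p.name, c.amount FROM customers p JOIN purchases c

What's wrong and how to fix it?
Bug: Missing join condition: each purchases row is matched to all customers rows instead of just its own

Fix: Add ON c.customer_id = p.id to the JOIN

Corrected query:
SELECT c.id, p.name, c.amount FROM customers p JOIN purchases c ON c.customer_id = p.id

Result:
id | name  | amount 
---+-------+--------
1  | Carol | 1567.22
2  | Grace | 907.43 
3  | Dave  | 1912.24
4  | Dave  | 1341.57
5  | Dave  | 547.78 
6  | Dave  | 669.1  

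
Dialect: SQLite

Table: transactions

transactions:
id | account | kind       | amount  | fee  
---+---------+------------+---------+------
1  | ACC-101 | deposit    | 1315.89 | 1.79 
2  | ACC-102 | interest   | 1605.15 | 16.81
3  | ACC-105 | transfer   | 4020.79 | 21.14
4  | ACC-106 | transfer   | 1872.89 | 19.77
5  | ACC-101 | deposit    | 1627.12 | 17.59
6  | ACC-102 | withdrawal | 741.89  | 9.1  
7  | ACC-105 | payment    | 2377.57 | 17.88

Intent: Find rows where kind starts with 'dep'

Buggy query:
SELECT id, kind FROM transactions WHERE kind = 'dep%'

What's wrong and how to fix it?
Bug: '=' compares the literal string including the % character; pattern matching needs LIKE

Fix: Use LIKE for wildcard pattern matching

Corrected query:
SELECT id, kind FROM transactions WHERE kind LIKE 'dep%'

Result:
id | kind   
---+--------
1  | deposit
5  | deposit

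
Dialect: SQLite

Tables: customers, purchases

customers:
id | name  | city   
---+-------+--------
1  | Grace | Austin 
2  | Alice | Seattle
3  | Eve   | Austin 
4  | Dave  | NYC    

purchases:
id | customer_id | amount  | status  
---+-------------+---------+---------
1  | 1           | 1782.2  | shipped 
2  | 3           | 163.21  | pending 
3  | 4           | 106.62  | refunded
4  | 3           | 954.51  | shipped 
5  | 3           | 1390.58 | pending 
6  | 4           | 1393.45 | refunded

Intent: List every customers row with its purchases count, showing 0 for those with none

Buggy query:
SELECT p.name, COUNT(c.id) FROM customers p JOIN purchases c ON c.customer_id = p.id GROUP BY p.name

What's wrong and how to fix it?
Bug: INNER JOIN drops customers rows that have no matching purchases rows

Fix: Use LEFT JOIN so parents without children still appear (COUNT(c.id) gives 0)

Corrected query:
SELECT p.name, COUNT(c.id) FROM customers p LEFT JOIN purchases c ON c.customer_id = p.id GROUP BY p.name

Result:
name  | COUNT(c.id)
------+------------
Alice | 0          
Dave  | 2          
Eve   | 3          
Grace | 1          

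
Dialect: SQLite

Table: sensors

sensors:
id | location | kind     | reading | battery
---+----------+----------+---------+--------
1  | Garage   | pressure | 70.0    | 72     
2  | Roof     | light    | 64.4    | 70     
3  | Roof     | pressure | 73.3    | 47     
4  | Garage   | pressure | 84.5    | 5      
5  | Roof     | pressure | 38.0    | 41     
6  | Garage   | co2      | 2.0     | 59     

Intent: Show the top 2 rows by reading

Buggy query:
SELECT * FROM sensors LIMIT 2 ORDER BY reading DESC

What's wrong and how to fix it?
Bug: ORDER BY cannot follow LIMIT; LIMIT is the final clause

Fix: Sort with ORDER BY, then apply LIMIT

Corrected query:
SELECT * FROM sensors ORDER BY reading DESC LIMIT 2

Result:
id | location | kind     | reading | battery
---+----------+----------+---------+--------
4  | Garage   | pressure | 84.5    | 5      
3  | Roof     | pressure | 73.3    | 47     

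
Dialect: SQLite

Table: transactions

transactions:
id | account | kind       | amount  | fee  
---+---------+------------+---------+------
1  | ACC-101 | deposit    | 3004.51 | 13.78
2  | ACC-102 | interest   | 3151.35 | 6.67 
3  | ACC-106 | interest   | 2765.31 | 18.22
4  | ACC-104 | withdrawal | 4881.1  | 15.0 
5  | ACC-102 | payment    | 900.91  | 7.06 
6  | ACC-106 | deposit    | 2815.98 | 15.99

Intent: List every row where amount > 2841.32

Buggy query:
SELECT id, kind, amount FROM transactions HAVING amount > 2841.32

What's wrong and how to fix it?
Bug: This is a non-aggregate query (no GROUP BY, no aggregates), so in SQLite the HAVING clause is invalid here; a row-level condition belongs in WHERE

Fix: Replace HAVING with WHERE since the condition applies to individual rows

Corrected query:
SELECT id, kind, amount FROM transactions WHERE amount > 2841.32

Result:
id | kind       | amount 
---+------------+--------
1  | deposit    | 3004.51
2  | interest   | 3151.35
4  | withdrawal | 4881.1 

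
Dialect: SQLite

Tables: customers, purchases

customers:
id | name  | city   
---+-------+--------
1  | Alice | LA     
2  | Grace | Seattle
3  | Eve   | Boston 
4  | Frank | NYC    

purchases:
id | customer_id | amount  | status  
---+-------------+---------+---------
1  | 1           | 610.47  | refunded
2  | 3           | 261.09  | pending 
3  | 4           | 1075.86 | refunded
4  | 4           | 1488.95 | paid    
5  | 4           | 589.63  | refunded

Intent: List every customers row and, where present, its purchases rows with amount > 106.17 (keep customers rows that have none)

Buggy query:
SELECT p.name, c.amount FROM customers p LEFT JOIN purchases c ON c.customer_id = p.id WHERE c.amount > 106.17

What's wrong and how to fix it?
Bug: A WHERE condition on the right-hand table after LEFT JOIN drops unmatched parents

Fix: Move the right-table condition into the ON clause so unmatched parents are kept

Corrected query:
SELECT p.name, c.amount FROM customers p LEFT JOIN purchases c ON c.customer_id = p.id AND c.amount > 106.17

Result:
name  | amount 
------+--------
Alice | 610.47 
Grace | NULL   
Eve   | 261.09 
Frank | 589.63 
Frank | 1075.86
Frank | 1488.95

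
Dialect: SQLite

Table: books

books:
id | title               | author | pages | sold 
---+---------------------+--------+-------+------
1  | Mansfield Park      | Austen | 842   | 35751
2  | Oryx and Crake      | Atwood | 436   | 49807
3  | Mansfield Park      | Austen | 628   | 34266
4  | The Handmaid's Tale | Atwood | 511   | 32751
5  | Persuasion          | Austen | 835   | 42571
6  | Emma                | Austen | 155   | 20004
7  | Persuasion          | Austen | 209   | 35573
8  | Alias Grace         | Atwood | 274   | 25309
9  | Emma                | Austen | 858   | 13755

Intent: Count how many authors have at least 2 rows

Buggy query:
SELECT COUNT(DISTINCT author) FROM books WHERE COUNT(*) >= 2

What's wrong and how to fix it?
Bug: COUNT(*) cannot appear in WHERE; the per-group count doesn't exist yet

Fix: Group first with HAVING COUNT(*) >= 2, then COUNT the resulting groups

Corrected query:
SELECT COUNT(*) FROM (SELECT author FROM books GROUP BY author HAVING COUNT(*) >= 2)

Result:
COUNT(*)
--------
2       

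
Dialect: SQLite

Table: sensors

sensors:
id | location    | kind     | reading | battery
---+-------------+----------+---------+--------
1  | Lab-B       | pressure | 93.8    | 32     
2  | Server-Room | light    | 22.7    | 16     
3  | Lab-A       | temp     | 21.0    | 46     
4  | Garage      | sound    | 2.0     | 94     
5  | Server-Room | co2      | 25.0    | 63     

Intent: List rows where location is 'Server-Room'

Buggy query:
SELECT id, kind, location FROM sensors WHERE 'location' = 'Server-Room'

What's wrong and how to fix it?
Bug: 'location' in single quotes is a string literal, not the column; the comparison is literal-vs-literal and never true

Fix: Reference the column as location without single quotes

Corrected query:
SELECT id, kind, location FROM sensors WHERE location = 'Server-Room'

Result:
id | kind  | location   
---+-------+------------
2  | light | Server-Room
5  | co2   | Server-Room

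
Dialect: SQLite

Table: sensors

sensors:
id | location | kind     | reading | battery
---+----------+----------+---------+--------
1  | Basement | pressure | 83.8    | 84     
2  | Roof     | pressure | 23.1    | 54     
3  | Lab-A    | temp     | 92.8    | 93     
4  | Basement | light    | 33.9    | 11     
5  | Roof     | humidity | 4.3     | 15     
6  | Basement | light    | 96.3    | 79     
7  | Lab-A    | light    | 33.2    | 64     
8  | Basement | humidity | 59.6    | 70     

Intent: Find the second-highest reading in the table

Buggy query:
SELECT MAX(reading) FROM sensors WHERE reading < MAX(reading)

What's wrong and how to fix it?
Bug: MAX(reading) on the right of the comparison is an aggregate-in-WHERE error

Fix: Put the inner MAX in a scalar subquery

Corrected query:
SELECT MAX(reading) FROM sensors WHERE reading < (SELECT MAX(reading) FROM sensors)

Result:
MAX(reading)
------------
92.8        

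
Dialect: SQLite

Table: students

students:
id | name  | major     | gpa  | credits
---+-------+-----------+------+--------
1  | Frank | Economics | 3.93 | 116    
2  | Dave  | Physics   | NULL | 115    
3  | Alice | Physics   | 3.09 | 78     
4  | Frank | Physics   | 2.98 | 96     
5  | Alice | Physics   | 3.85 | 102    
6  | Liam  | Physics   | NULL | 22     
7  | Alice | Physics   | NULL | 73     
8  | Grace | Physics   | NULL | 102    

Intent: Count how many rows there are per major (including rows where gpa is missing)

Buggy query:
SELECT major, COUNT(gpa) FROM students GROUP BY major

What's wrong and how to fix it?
Bug: COUNT(column) counts non-NULL values only; rows with NULL gpa aren't counted

Fix: Use COUNT(*) to count all rows regardless of NULL

Corrected query:
SELECT major, COUNT(*) FROM students GROUP BY major

Result:
major     | COUNT(*)
----------+---------
Economics | 1       
Physics   | 7       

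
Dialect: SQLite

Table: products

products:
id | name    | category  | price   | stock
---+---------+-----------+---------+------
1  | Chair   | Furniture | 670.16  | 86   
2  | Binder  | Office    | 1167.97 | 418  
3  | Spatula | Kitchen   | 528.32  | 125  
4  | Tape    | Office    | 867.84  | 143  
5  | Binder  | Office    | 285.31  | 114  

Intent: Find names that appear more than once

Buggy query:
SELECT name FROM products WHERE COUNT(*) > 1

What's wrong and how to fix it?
Bug: WHERE can't reference COUNT(*); aggregates are computed after WHERE

Fix: Group first, then use HAVING for the count condition

Corrected query:
SELECT name FROM products GROUP BY name HAVING COUNT(*) > 1

Result:
name  
------
Binder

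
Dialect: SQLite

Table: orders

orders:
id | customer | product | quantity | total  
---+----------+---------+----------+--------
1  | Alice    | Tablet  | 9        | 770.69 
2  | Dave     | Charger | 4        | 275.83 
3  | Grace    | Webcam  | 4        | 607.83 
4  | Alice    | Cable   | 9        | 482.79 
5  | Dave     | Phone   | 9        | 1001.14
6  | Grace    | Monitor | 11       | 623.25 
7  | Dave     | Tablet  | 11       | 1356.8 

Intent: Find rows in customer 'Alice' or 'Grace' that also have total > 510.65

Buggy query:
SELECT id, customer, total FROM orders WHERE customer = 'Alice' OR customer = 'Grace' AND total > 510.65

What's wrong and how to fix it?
Bug: AND binds tighter than OR, so this parses as customer = 'Alice' OR (customer = 'Grace' AND total > 510.65)

Fix: Group the OR with parentheses (or use IN), then AND the threshold

Corrected query:
SELECT id, customer, total FROM orders WHERE (customer = 'Alice' OR customer = 'Grace') AND total > 510.65

Result:
id | customer | total 
---+----------+-------
1  | Alice    | 770.69
3  | Grace    | 607.83
6  | Grace    | 623.25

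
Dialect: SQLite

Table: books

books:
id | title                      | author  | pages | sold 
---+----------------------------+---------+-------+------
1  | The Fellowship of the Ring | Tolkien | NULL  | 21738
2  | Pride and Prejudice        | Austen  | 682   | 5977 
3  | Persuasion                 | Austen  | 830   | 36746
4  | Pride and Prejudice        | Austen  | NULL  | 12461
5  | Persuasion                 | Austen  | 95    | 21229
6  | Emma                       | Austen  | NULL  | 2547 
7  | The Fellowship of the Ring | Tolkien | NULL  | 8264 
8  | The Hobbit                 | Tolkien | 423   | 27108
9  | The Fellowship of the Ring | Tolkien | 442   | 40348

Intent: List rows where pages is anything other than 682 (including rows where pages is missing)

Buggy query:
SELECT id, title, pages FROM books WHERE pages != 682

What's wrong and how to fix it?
Bug: 'pages != 682' is unknown when pages is NULL, so NULL rows are silently excluded

Fix: Handle NULL separately with IS NULL alongside the inequality

Corrected query:
SELECT id, title, pages FROM books WHERE pages != 682 OR pages IS NULL

Result:
id | title                      | pages
---+----------------------------+------
1  | The Fellowship of the Ring | NULL 
3  | Persuasion                 | 830  
4  | Pride and Prejudice        | NULL 
5  | Persuasion                 | 95   
6  | Emma                       | NULL 
7  | The Fellowship of the Ring | NULL 
8  | The Hobbit                 | 423  
9  | The Fellowship of the Ring | 442  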